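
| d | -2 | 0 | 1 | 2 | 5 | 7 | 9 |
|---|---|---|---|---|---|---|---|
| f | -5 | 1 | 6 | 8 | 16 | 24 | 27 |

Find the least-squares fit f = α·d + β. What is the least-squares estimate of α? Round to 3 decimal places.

α = 2.962

The normal system XᵀX·[α, β]ᵀ = Xᵀf is [[164, 22]; [22, 7]]·[α, β]ᵀ = [523, 77]ᵀ.
det = 164·7 − 22² = 664.
α = (523·7 − 22·77)/664 = 1967/664; β = (164·77 − 22·523)/664 = 561/332.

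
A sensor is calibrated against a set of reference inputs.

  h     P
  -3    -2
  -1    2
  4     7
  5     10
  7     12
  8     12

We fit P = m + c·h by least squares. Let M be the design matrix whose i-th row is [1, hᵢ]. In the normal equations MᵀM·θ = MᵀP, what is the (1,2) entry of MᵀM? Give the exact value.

20

Row 1 ↔ basis 1, column 2 ↔ basis h, so (MᵀM)_{1,2} = Σᵢ h = (1)·(-3) + (1)·(-1) + (1)·(4) + (1)·(5) + (1)·(7) + (1)·(8) = 20.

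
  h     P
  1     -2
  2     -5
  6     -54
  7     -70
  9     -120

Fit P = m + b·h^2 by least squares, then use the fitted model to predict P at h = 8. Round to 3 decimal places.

Normal-equation sums: Σ1 = 5, Σh^2 = 171, Σh^2·h^2 = 10275.
Moment sums: ΣP = -251, Σh^2·P = -15116.
MᵀM·[m, b]ᵀ = MᵀP becomes [[5, 171]; [171, 10275]]·[m, b]ᵀ = [-251, -15116]ᵀ.
Eliminating b: 10275·(row 1) − 171·(row 2) gives 22134·m = 10275·(-251) − 171·(-15116) = 5811, so m = 1937/7378.
Then b = ((-15116) − 171·(1937/7378))/10275 = -32659/22134.
At h = 8: P̂ = (1937/7378)·(1) + (-32659/22134)·(64) = -2084365/22134.

P̂ = -94.170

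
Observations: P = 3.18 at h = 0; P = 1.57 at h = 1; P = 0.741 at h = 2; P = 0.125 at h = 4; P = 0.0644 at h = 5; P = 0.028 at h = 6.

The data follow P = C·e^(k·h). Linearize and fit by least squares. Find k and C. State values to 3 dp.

k = -0.799, C = 3.369

Let Y = ln P. Fitting Y = k·h + ln C by least squares:
Σh = 18.0000, Σ(h)² = 82.0000, Σln P = -7.0894, Σh·ln P = -43.6327.
Equations: 82.0000·k + 18.0000·ln C = -43.6327;  18.0000·k + 6·ln C = -7.0894.
Solving (det = 168.0000): k = -0.79873, ln C = 1.21462, so C = exp(1.21462) = 3.36900.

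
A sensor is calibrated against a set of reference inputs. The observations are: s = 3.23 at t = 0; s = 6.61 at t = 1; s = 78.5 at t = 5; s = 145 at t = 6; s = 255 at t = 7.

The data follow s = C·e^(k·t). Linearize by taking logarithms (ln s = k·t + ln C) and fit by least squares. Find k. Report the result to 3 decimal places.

k = 0.623

Linearized form: ln s = k·t + ln C. From the 5 transformed points,
Σt = 19.0000, Σ(t)² = 111.0000, Σln s = 17.9422, Σt·ln s = 92.3533.
Equations: 111.0000·k + 19.0000·ln C = 92.3533;  19.0000·k + 5·ln C = 17.9422.
Slope k = (n·Σt·ln s − Σt·Σln s)/(n·Σ(t)² − (Σt)²) = (5·92.3533 − 19.0000·17.9422)/194.0000 = 0.62302; ln C = (Σln s − k·Σt)/n = 1.22096.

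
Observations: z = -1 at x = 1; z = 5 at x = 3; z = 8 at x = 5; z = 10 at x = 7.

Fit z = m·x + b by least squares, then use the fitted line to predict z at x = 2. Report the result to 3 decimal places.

Sums needed: Σx·x = 84, Σx = 16, Σ1 = 4.
For Aᵀz: Σx·z = 124, Σz = 22.
AᵀA·[m, b]ᵀ = Aᵀz becomes [[84, 16]; [16, 4]]·[m, b]ᵀ = [124, 22]ᵀ.
det = 84·4 − 16² = 80.
m = (124·4 − 16·22)/80 = 9/5; b = (84·22 − 16·124)/80 = -17/10.
At x = 2: ẑ = (9/5)·(2) + (-17/10)·(1) = 19/10.

ẑ = 1.900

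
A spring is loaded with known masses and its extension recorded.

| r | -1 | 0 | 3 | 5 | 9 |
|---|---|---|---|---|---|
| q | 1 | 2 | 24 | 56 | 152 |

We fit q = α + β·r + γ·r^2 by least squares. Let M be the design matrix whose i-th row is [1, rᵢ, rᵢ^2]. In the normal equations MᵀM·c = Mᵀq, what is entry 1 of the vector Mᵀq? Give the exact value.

235

Entry 1 ↔ basis 1, so (Mᵀq)_{1} = Σᵢ qᵢ = (1)·(1) + (1)·(2) + (1)·(24) + (1)·(56) + (1)·(152) = 235.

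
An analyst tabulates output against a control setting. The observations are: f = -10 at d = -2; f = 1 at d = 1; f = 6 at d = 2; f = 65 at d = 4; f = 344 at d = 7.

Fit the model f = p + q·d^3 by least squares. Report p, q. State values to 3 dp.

Sums needed: Σ1 = 5, Σd^3 = 408, Σd^3·d^3 = 121874.
And Σf = 406, Σd^3·f = 122281.
MᵀM·[p, q]ᵀ = Mᵀf becomes [[5, 408]; [408, 121874]]·[p, q]ᵀ = [406, 122281]ᵀ.
Δ = 5·121874 − 408² = 442906.
p = (406·121874 − 408·122281)/442906 = -204902/221453; q = (5·122281 − 408·406)/442906 = 445757/442906.

p = -0.925, q = 1.006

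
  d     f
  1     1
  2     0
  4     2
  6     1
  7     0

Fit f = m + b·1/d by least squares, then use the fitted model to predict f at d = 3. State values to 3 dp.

f̂ = 0.797

Compute the Gram sums: Σ1 = 5, Σ1/d = 173/84, Σ1/d·1/d = 9601/7056.
And Σf = 4, Σ1/d·f = 5/3.
Normal equations: [[5, 173/84]; [173/84, 9601/7056]]·[m, b]ᵀ = [4, 5/3]ᵀ.
Eliminating b: (9601/7056)·(row 1) − (173/84)·(row 2) gives (4519/1764)·m = (9601/7056)·4 − (173/84)·(5/3) = 197/98, so m = 3546/4519.
Then b = ((5/3) − (173/84)·(3546/4519))/(9601/7056) = 168/4519.
At d = 3: f̂ = (3546/4519)·(1) + (168/4519)·(1/3) = 3602/4519.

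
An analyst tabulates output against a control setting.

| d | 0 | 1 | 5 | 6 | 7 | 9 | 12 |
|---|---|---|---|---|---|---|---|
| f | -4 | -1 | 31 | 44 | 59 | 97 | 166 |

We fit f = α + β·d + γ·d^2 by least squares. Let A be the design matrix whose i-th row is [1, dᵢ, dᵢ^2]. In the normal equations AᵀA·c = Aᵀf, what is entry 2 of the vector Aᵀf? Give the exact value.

Entry 2 ↔ basis d, so (Aᵀf)_{2} = Σᵢ (d)·fᵢ = (0)·(-4) + (1)·(-1) + (5)·(31) + (6)·(44) + (7)·(59) + (9)·(97) + (12)·(166) = 3696.

3696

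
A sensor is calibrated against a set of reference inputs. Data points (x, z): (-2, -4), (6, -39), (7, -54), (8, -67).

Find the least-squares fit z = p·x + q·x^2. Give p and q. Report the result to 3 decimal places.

Forming MᵀM = [[153, 1063]; [1063, 7809]] and Mᵀz = [-1140, -8354]ᵀ gives MᵀM·[p, q]ᵀ = Mᵀz.
det = 153·7809 − 1063² = 64808.
p = ((-1140)·7809 − 1063·(-8354))/64808 = -10979/32404; q = (153·(-8354) − 1063·(-1140))/64808 = -33171/32404.

p = -0.339, q = -1.024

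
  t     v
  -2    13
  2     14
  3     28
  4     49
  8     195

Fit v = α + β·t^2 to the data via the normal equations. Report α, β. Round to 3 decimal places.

The normal equations are: 5·α + 97·β = 299;  97·α + 4465·β = 13624.
(Σ1 = 5, Σt^2 = 97, Σt^2·t^2 = 4465, Σv = 299, Σt^2·v = 13624.)
Eliminating β: 4465·(row 1) − 97·(row 2) gives 12916·α = 4465·299 − 97·13624 = 13507, so α = 13507/12916.
Then β = (13624 − 97·(13507/12916))/4465 = 39117/12916.

α = 1.046, β = 3.029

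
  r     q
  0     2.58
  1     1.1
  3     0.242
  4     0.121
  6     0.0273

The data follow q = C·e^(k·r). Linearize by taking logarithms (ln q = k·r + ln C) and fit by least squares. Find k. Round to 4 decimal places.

k = -0.7529

With ln qᵢ as the transformed response and rᵢ as the regressor:
XᵀX = [[62.0000, 14.0000]; [14.0000, 5]], rhs = [-34.2142, -6.0886]ᵀ  (here Σr = 14.0000, Σ(r)² = 62.0000, Σln q = -6.0886, Σr·ln q = -34.2142).
Slope k = (n·Σr·ln q − Σr·Σln q)/(n·Σ(r)² − (Σr)²) = (5·-34.2142 − 14.0000·-6.0886)/114.0000 = -0.75291; ln C = (Σln q − k·Σr)/n = 0.89043.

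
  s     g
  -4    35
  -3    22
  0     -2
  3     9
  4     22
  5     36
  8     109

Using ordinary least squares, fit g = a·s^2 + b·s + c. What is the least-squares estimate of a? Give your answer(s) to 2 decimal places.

a = 1.97

Compute the Gram sums: Σs^2·s^2 = 5395, Σs^2·s = 637, Σs^2 = 139, Σs·s = 139, Σs = 13, Σ1 = 7.
Moment sums: Σs^2·g = 9067, Σs·g = 961, Σg = 231.
Inverting the 3×3 Gram matrix, [a, b, c]ᵀ = [45647/23202, -43099/23202, -30356/11601]ᵀ.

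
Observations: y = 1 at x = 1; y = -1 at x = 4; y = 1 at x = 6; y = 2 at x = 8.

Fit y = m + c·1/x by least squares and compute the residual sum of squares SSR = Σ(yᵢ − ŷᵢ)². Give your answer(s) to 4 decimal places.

SSR = 4.7498

Sums needed: Σ1 = 4, Σ1/x = 37/24, Σ1/x·1/x = 637/576.
Right-hand side: Σy = 3, Σ1/x·y = 7/6.
det = 4·(637/576) − (37/24)² = 131/64.
m = (3·(637/576) − (37/24)·(7/6))/(131/64) = 875/1179; c = (4·(7/6) − (37/24)·3)/(131/64) = 8/393.
Residuals: 280/1179, -2060/1179, 100/393, 1480/1179; SSR = 5600/1179.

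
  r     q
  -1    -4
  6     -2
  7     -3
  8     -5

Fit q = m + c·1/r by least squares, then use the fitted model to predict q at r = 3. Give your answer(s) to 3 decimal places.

q̂ = -3.194

From the data, Σ1 = 4, Σ1/r = -95/168, Σ1/r·1/r = 30025/28224.
For Xᵀq: Σq = -14, Σ1/r·q = 439/168.
Normal equations: [[4, -95/168]; [-95/168, 30025/28224]]·[m, c]ᵀ = [-14, 439/168]ᵀ.
Δ = 4·(30025/28224) − (-95/168)² = 37025/9408.
m = ((-14)·(30025/28224) − (-95/168)·(439/168))/(37025/9408) = -25243/7405; c = (4·(439/168) − (-95/168)·(-14))/(37025/9408) = 23856/37025.
At r = 3: q̂ = (-25243/7405)·(1) + (23856/37025)·(1/3) = -118263/37025.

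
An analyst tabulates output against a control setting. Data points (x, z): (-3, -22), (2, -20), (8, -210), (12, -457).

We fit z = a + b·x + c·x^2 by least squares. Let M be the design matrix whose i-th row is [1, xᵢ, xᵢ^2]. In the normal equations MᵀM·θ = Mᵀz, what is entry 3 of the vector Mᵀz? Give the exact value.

Entry 3 ↔ basis x^2, so (Mᵀz)_{3} = Σᵢ (x^2)·zᵢ = (9)·(-22) + (4)·(-20) + (64)·(-210) + (144)·(-457) = -79526.

-79526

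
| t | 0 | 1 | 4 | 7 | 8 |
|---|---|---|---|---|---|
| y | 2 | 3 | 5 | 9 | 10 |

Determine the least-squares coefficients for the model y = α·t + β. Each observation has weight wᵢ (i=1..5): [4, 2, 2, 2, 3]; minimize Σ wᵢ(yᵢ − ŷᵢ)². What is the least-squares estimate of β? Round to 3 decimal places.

Compute the Gram sums: Σwᵢ·t·t = 324, Σwᵢ·t = 48, Σwᵢ·1 = 13.
Right-hand side: Σwᵢ·t·y = 412, Σwᵢ·y = 72.
So XᵀWX·[α, β]ᵀ = XᵀWy: [[324, 48]; [48, 13]]·[α, β]ᵀ = [412, 72]ᵀ.
Determinant 324·13 − 48² = 1908.
α = (412·13 − 48·72)/1908 = 475/477; β = (324·72 − 48·412)/1908 = 296/159.

β = 1.862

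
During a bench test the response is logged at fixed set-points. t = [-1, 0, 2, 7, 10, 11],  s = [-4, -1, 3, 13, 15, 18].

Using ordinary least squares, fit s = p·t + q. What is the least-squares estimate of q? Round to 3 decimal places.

The normal equations are: 275·p + 29·q = 449;  29·p + 6·q = 44.
(Σt·t = 275, Σt = 29, Σ1 = 6, Σt·s = 449, Σs = 44.)
Determinant 275·6 − 29² = 809.
p = (449·6 − 29·44)/809 = 1418/809; q = (275·44 − 29·449)/809 = -921/809.

q = -1.138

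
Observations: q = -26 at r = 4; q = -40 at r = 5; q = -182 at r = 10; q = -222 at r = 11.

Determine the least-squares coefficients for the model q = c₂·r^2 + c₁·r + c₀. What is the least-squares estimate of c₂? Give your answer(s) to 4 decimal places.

c₂ = -2.1667

The normal system AᵀA·[c₂, c₁, c₀]ᵀ = Aᵀq is [[25522, 2520, 262]; [2520, 262, 30]; [262, 30, 4]]·[c₂, c₁, c₀]ᵀ = [-46478, -4566, -470]ᵀ.
Solving the 3×3 system (Gaussian elimination) gives c₂ = -13/6, c₁ = 323/74, c₀ = -1847/222.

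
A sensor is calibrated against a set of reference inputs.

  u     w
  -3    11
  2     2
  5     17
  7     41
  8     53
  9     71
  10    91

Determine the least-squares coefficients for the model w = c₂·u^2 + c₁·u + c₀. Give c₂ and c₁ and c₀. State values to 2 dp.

c₂ = 1.04, c₁ = -1.24, c₀ = -1.53

The normal equations are: 23780·c₂ + 2690·c₁ + 332·c₀ = 20784;  2690·c₂ + 332·c₁ + 38·c₀ = 2316;  332·c₂ + 38·c₁ + 7·c₀ = 286.
Solving the 3×3 system (Gaussian elimination) gives c₂ = 134096/129451, c₁ = -160780/129451, c₀ = -198178/129451.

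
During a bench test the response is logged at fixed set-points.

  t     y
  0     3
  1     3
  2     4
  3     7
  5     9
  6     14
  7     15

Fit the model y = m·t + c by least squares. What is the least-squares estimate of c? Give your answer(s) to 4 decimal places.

From the data, Σt·t = 124, Σt = 24, Σ1 = 7.
Moment sums: Σt·y = 266, Σy = 55.
Eliminating c: 7·(row 1) − 24·(row 2) gives 292·m = 7·266 − 24·55 = 542, so m = 271/146.
Then c = (55 − 24·(271/146))/7 = 109/73.

c = 1.4932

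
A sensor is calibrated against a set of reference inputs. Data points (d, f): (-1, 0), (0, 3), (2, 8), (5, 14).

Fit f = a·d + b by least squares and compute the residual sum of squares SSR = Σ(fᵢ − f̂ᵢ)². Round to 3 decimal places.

SSR = 0.738

The normal equations are: 30·a + 6·b = 86;  6·a + 4·b = 25.
(Σd·d = 30, Σd = 6, Σ1 = 4, Σd·f = 86, Σf = 25.)
Eliminating b: 4·(row 1) − 6·(row 2) gives 84·a = 4·86 − 6·25 = 194, so a = 97/42.
Then b = (25 − 6·(97/42))/4 = 39/14.
Residuals: -10/21, 3/14, 25/42, -1/3; SSR = 31/42.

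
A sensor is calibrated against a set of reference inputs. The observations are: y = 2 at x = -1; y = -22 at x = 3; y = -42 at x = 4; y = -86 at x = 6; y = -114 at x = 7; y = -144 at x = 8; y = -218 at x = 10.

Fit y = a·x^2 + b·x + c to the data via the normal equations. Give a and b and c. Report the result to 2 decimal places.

a = -1.90, b = -3.05, c = 1.48

Setting ∂/∂a … = 0 gives: 18131·a + 2161·b + 275·c = -40566;  2161·a + 275·b + 37·c = -4882;  275·a + 37·b + 7·c = -624.
Solving the 3×3 system (Gaussian elimination) gives a = -19325/10194, b = -31139/10194, c = 2511/1699.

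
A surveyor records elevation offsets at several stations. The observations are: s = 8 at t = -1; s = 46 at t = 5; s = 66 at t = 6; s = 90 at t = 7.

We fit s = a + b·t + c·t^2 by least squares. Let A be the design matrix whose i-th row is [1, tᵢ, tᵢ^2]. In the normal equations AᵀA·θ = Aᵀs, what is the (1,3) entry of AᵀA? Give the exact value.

Row 1 ↔ basis 1, column 3 ↔ basis t^2, so (AᵀA)_{1,3} = Σᵢ t^2 = (1)·(1) + (1)·(25) + (1)·(36) + (1)·(49) = 111.

111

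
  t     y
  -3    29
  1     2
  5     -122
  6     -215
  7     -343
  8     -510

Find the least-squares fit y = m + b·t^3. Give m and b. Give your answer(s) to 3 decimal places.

Setting ∂/∂m … = 0 gives: 6·m + 1170·b = -1159;  1170·m + 442804·b = -441240.
Determinant 6·442804 − 1170² = 1287924.
m = ((-1159)·442804 − 1170·(-441240))/1287924 = 760241/321981; b = (6·(-441240) − 1170·(-1159))/1287924 = -215235/214654.

m = 2.361, b = -1.003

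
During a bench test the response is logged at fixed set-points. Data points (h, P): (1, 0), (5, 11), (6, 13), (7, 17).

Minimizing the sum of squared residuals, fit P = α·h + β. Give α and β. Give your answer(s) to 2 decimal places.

The normal equations are: 111·α + 19·β = 252;  19·α + 4·β = 41.
Δ = 111·4 − 19² = 83.
α = (252·4 − 19·41)/83 = 229/83; β = (111·41 − 19·252)/83 = -237/83.

α = 2.76, β = -2.86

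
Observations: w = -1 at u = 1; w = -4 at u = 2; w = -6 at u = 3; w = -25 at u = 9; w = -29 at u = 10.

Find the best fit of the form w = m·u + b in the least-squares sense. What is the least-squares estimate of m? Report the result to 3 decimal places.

m = -3.100

Normal-equation sums: Σu·u = 195, Σu = 25, Σ1 = 5.
And Σu·w = -542, Σw = -65.
det = 195·5 − 25² = 350.
m = ((-542)·5 − 25·(-65))/350 = -31/10; b = (195·(-65) − 25·(-542))/350 = 5/2.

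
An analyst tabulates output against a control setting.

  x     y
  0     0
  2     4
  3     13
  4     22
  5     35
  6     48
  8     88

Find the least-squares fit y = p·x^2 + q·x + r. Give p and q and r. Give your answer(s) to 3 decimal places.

Compute the Gram sums: Σx^2·x^2 = 6370, Σx^2·x = 952, Σx^2 = 154, Σx·x = 154, Σx = 28, Σ1 = 7.
And Σx^2·y = 8720, Σx·y = 1302, Σy = 210.
Inverting the 3×3 Gram matrix, [p, q, r]ᵀ = [202/147, 1/147, -38/147]ᵀ.

p = 1.374, q = 0.007, r = -0.259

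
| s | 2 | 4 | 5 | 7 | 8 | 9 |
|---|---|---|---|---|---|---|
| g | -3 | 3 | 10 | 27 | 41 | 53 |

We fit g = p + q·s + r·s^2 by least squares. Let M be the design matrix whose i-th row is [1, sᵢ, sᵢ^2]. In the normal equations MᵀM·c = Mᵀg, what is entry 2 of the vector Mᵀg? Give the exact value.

1050

Entry 2 ↔ basis s, so (Mᵀg)_{2} = Σᵢ (s)·gᵢ = (2)·(-3) + (4)·(3) + (5)·(10) + (7)·(27) + (8)·(41) + (9)·(53) = 1050.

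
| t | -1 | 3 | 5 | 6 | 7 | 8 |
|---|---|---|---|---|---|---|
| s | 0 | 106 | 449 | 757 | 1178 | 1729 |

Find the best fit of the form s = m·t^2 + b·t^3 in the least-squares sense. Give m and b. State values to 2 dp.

The normal equations are: 8500·m + 60718·b = 207809;  60718·m + 442804·b = 1511801.
Eliminating b: 442804·(row 1) − 60718·(row 2) gives 77158476·m = 442804·207809 − 60718·1511801 = 225123318, so m = 12506851/4286582.
Then b = (1511801 − 60718·(12506851/4286582))/442804 = 12920091/4286582.

m = 2.92, b = 3.01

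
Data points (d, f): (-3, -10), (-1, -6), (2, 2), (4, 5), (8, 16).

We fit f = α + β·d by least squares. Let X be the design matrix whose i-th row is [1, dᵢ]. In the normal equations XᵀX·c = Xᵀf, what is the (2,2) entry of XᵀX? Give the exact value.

94

Row 2 ↔ basis d, column 2 ↔ basis d, so (XᵀX)_{2,2} = Σᵢ (d)·(d) = (-3)·(-3) + (-1)·(-1) + (2)·(2) + (4)·(4) + (8)·(8) = 94.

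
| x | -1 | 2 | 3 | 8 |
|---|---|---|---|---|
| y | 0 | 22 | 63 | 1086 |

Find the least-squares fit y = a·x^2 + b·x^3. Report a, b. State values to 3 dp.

a = 1.187, b = 1.973

The normal equations are: 4194·a + 33042·b = 70159;  33042·a + 262938·b = 557909.
Δ = 4194·262938 − 33042² = 10988208.
a = (70159·262938 − 33042·557909)/10988208 = 1086497/915684; b = (4194·557909 − 33042·70159)/10988208 = 1806389/915684.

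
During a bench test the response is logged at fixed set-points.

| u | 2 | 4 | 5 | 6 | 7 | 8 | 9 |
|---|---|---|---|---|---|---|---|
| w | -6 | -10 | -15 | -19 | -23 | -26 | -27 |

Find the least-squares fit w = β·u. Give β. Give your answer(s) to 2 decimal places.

β = -3.10

With design matrix X, XᵀX = [[275]] and Xᵀw = [-853]ᵀ.
Hence β = -853 / 275 ≈ -3.10182.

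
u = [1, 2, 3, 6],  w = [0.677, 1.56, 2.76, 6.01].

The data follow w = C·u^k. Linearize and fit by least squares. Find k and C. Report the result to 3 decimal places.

k = 1.228, C = 0.681

Let Y = ln w. Fitting Y = k·ln u + ln C by least squares:
Σln u = 3.5835, Σ(ln u)² = 4.8978, Σln w = 2.8633, Σln u·ln w = 4.6370.
Equations: 4.8978·k + 3.5835·ln C = 4.6370;  3.5835·k + 4·ln C = 2.8633.
Δ = 4.8978·4 − (3.5835)² = 6.7496; k = (4.6370·4 − 3.5835·2.8633)/6.7496 = 1.22782, ln C = (4.8978·2.8633 − 3.5835·4.6370)/6.7496 = -0.38417, so C = exp(-0.38417) = 0.68102.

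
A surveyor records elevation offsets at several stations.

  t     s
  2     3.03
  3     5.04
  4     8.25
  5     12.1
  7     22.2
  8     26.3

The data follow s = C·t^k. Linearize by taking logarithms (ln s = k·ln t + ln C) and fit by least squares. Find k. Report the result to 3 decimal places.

k = 1.606

With ln sᵢ as the transformed response and ln tᵢ as the regressor:
Σln t = 8.8128, Σ(ln t)² = 14.3101, Σln s = 13.6990, Σln t·ln s = 22.3147.
Equations: 14.3101·k + 8.8128·ln C = 22.3147;  8.8128·k + 6·ln C = 13.6990.
Δ = 14.3101·6 − (8.8128)² = 8.1947; k = (22.3147·6 − 8.8128·13.6990)/8.1947 = 1.60601, ln C = (14.3101·13.6990 − 8.8128·22.3147)/8.1947 = -0.07574.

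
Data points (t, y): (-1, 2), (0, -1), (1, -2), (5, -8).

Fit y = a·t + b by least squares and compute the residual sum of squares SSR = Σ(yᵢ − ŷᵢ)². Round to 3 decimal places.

SSR = 1.060

MᵀM·[a, b]ᵀ = Mᵀy reads: 27·a + 5·b = -44;  5·a + 4·b = -9.
(Σt·t = 27, Σt = 5, Σ1 = 4, Σt·y = -44, Σy = -9.)
det = 27·4 − 5² = 83.
a = ((-44)·4 − 5·(-9))/83 = -131/83; b = (27·(-9) − 5·(-44))/83 = -23/83.
Residuals: 58/83, -60/83, -12/83, 14/83; SSR = 88/83.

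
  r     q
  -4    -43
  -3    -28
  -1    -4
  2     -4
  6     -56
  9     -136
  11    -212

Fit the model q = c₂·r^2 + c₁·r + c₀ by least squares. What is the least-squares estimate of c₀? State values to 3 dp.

Entries of XᵀX: Σr^2·r^2 = 22852, Σr^2·r = 2192, Σr^2 = 268, Σr·r = 268, Σr = 20, Σ1 = 7.
Right-hand side: Σr^2·q = -39644, Σr·q = -3640, Σq = -483.
Row-reducing yields c₂ = -180344/90519, c₁ = 19207/6963, c₀ = -1655/2743.

c₀ = -0.603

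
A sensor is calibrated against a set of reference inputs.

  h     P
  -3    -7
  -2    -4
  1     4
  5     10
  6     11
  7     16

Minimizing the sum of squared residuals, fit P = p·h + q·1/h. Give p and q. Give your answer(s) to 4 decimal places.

p = 2.0287, q = 1.5732

Forming AᵀA = [[124, 6]; [6, 31957/22050]] and AᵀP = [261, 607/42]ᵀ gives AᵀA·[p, q]ᵀ = AᵀP.
det = 124·(31957/22050) − 6² = 1584434/11025.
p = (261·(31957/22050) − 6·(607/42))/(1584434/11025) = 6428727/3168868; q = (124·(607/42) − 6·261)/(1584434/11025) = 1246350/792217.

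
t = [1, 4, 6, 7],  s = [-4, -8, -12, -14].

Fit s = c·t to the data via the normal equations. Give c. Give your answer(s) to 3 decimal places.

Entries of XᵀX: Σt·t = 102.
And Σt·s = -206.
XᵀX·[c]ᵀ = Xᵀs becomes [[102]]·[c]ᵀ = [-206]ᵀ.
Hence c = -206 / 102 ≈ -2.01961.

c = -2.020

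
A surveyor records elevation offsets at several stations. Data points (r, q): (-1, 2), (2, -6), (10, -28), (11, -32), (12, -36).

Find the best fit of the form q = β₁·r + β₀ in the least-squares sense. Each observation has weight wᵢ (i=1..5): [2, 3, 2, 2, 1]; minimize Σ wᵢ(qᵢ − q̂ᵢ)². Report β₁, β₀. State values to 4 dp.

β₁ = -2.8452, β₀ = -0.4977

MᵀWM·[β₁, β₀]ᵀ = MᵀWq reads: 600·β₁ + 58·β₀ = -1736;  58·β₁ + 10·β₀ = -170.
Determinant 600·10 − 58² = 2636.
β₁ = ((-1736)·10 − 58·(-170))/2636 = -1875/659; β₀ = (600·(-170) − 58·(-1736))/2636 = -328/659.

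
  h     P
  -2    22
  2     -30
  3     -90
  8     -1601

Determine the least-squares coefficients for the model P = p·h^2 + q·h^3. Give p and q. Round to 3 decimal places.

AᵀA·[p, q]ᵀ = AᵀP reads: 4209·p + 33011·q = -103306;  33011·p + 263001·q = -822558.
Eliminating q: 263001·(row 1) − 33011·(row 2) gives 17245088·p = 263001·(-103306) − 33011·(-822558) = -16119168, so p = -503724/538909.
Then q = ((-822558) − 33011·(-503724/538909))/263001 = -1622258/538909.

p = -0.935, q = -3.010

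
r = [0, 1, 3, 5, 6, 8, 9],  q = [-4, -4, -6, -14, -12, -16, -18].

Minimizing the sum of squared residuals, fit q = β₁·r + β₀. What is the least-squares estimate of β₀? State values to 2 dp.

Normal-equation sums: Σr·r = 216, Σr = 32, Σ1 = 7.
And Σr·q = -454, Σq = -74.
Eliminating β₀: 7·(row 1) − 32·(row 2) gives 488·β₁ = 7·(-454) − 32·(-74) = -810, so β₁ = -405/244.
Then β₀ = ((-74) − 32·(-405/244))/7 = -182/61.

β₀ = -2.98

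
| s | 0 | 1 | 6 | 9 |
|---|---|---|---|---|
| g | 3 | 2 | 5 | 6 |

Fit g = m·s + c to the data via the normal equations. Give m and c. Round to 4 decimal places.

The normal system MᵀM·[m, c]ᵀ = Mᵀg is [[118, 16]; [16, 4]]·[m, c]ᵀ = [86, 16]ᵀ.
Eliminating c: 4·(row 1) − 16·(row 2) gives 216·m = 4·86 − 16·16 = 88, so m = 11/27.
Then c = (16 − 16·(11/27))/4 = 64/27.

m = 0.4074, c = 2.3704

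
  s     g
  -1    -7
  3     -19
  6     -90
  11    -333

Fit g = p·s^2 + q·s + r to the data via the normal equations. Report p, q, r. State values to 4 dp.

p = -3.0444, q = 3.3046, r = -0.8428

Compute the Gram sums: Σs^2·s^2 = 16019, Σs^2·s = 1573, Σs^2 = 167, Σs·s = 167, Σs = 19, Σ1 = 4.
Right-hand side: Σs^2·g = -43711, Σs·g = -4253, Σg = -449.
Solving the 3×3 system (Gaussian elimination) gives p = -14601/4796, q = 15849/4796, r = -2021/2398.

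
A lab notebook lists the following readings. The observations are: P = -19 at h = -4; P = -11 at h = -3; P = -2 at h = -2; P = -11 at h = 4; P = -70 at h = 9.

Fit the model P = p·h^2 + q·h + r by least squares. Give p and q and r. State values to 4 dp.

Compute the Gram sums: Σh^2·h^2 = 7170, Σh^2·h = 694, Σh^2 = 126, Σh·h = 126, Σh = 4, Σ1 = 5.
And Σh^2·P = -6257, Σh·P = -561, ΣP = -113.
So XᵀX·[p, q, r]ᵀ = XᵀP: [[7170, 694, 126]; [694, 126, 4]; [126, 4, 5]]·[p, q, r]ᵀ = [-6257, -561, -113]ᵀ.
Row-reducing yields p = -174393/173344, q = 178129/173344, r = 167313/86672.

p = -1.0061, q = 1.0276, r = 1.9304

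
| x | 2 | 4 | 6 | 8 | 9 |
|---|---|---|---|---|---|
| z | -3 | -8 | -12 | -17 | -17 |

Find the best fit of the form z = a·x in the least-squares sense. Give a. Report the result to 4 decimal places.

The normal equations are: 201·a = -399.
Hence a = -399 / 201 ≈ -1.98507.

a = -1.9851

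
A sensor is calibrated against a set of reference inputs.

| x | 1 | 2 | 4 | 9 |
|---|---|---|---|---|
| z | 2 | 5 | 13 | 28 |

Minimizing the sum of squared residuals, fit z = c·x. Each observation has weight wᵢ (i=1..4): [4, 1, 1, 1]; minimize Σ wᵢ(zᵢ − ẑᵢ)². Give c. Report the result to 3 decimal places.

Forming MᵀWM = [[105]] and MᵀWz = [322]ᵀ gives MᵀWM·[c]ᵀ = MᵀWz.
Hence c = 322 / 105 ≈ 3.06667.

c = 3.067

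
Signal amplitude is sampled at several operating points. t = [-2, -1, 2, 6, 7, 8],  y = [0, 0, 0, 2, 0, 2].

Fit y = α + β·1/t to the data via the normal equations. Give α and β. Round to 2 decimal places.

Sums needed: Σ1 = 6, Σ1/t = -95/168, Σ1/t·1/t = 44137/28224.
And Σy = 4, Σ1/t·y = 7/12.
Eliminating β: (44137/28224)·(row 1) − (-95/168)·(row 2) gives (255797/28224)·α = (44137/28224)·4 − (-95/168)·(7/12) = 92929/14112, so α = 9782/13463.
Then β = ((7/12) − (-95/168)·(9782/13463))/(44137/28224) = 162624/255797.

α = 0.73, β = 0.64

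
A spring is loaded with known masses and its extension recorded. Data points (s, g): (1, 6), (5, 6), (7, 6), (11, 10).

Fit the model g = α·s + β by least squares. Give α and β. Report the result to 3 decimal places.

α = 0.385, β = 4.692

Setting ∂/∂α … = 0 gives: 196·α + 24·β = 188;  24·α + 4·β = 28.
Determinant 196·4 − 24² = 208.
α = (188·4 − 24·28)/208 = 5/13; β = (196·28 − 24·188)/208 = 61/13.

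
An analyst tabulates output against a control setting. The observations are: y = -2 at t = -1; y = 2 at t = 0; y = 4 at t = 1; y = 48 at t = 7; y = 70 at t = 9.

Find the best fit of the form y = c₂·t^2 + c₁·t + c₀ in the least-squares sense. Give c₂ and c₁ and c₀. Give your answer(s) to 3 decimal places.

The normal system XᵀX·[c₂, c₁, c₀]ᵀ = Xᵀy is [[8964, 1072, 132]; [1072, 132, 16]; [132, 16, 5]]·[c₂, c₁, c₀]ᵀ = [8024, 972, 122]ᵀ.
Solving the 3×3 system (Gaussian elimination) gives c₂ = 3216/6481, c₁ = 20795/6481, c₀ = 6690/6481.

c₂ = 0.496, c₁ = 3.209, c₀ = 1.032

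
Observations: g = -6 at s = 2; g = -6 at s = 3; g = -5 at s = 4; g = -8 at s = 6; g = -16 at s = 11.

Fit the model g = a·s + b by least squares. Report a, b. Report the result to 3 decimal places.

Normal-equation sums: Σs·s = 186, Σs = 26, Σ1 = 5.
Moment sums: Σs·g = -274, Σg = -41.
Determinant 186·5 − 26² = 254.
a = ((-274)·5 − 26·(-41))/254 = -152/127; b = (186·(-41) − 26·(-274))/254 = -251/127.

a = -1.197, b = -1.976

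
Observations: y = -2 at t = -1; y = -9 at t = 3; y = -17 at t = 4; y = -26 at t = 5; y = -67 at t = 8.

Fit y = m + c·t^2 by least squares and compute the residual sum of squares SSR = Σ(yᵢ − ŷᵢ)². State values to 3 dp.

Setting ∂/∂m … = 0 gives: 5·m + 115·c = -121;  115·m + 5059·c = -5293.
(Σ1 = 5, Σt^2 = 115, Σt^2·t^2 = 5059, Σy = -121, Σt^2·y = -5293.)
Determinant 5·5059 − 115² = 12070.
m = ((-121)·5059 − 115·(-5293))/12070 = -1722/6035; c = (5·(-5293) − 115·(-121))/12070 = -1255/1207.
Residuals: -4073/6035, 3882/6035, -473/6035, 1687/6035, -1023/6035; SSR = 5928/6035.

SSR = 0.982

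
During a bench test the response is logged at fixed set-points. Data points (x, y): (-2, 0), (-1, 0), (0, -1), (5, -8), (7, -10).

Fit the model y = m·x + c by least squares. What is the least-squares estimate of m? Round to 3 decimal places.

The normal equations are: 79·m + 9·c = -110;  9·m + 5·c = -19.
Eliminating c: 5·(row 1) − 9·(row 2) gives 314·m = 5·(-110) − 9·(-19) = -379, so m = -379/314.
Then c = ((-19) − 9·(-379/314))/5 = -511/314.

m = -1.207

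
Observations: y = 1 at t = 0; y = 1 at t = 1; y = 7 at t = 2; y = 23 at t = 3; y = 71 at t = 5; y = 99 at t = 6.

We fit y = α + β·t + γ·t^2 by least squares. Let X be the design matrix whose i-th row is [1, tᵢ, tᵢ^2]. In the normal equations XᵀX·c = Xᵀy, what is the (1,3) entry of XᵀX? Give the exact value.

75

Row 1 ↔ basis 1, column 3 ↔ basis t^2, so (XᵀX)_{1,3} = Σᵢ t^2 = (1)·(0) + (1)·(1) + (1)·(4) + (1)·(9) + (1)·(25) + (1)·(36) = 75.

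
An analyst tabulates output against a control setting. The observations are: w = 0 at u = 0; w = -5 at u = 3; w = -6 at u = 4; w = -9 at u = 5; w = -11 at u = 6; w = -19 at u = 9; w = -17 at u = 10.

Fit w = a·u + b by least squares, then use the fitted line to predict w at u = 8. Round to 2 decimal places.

With design matrix X, XᵀX = [[267, 37]; [37, 7]] and Xᵀw = [-491, -67]ᵀ.
Eliminating b: 7·(row 1) − 37·(row 2) gives 500·a = 7·(-491) − 37·(-67) = -958, so a = -479/250.
Then b = ((-67) − 37·(-479/250))/7 = 139/250.
At u = 8: ŵ = (-479/250)·(8) + (139/250)·(1) = -3693/250.

ŵ = -14.77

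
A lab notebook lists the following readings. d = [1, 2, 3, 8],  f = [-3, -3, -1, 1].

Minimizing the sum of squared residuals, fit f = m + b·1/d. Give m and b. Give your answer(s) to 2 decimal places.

m = 0.57, b = -4.24

Setting ∂/∂m … = 0 gives: 4·m + (47/24)·b = -6;  (47/24)·m + (793/576)·b = -113/24.
det = 4·(793/576) − (47/24)² = 107/64.
m = ((-6)·(793/576) − (47/24)·(-113/24))/(107/64) = 553/963; b = (4·(-113/24) − (47/24)·(-6))/(107/64) = -1360/321.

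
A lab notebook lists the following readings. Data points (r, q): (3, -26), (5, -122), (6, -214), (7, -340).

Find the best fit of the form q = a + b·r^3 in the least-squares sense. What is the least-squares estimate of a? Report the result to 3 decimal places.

a = 1.388

XᵀX·[a, b]ᵀ = Xᵀq reads: 4·a + 711·b = -702;  711·a + 180659·b = -178796.
(Σ1 = 4, Σr^3 = 711, Σr^3·r^3 = 180659, Σq = -702, Σr^3·q = -178796.)
Eliminating b: 180659·(row 1) − 711·(row 2) gives 217115·a = 180659·(-702) − 711·(-178796) = 301338, so a = 301338/217115.
Then b = ((-178796) − 711·(301338/217115))/180659 = -216062/217115.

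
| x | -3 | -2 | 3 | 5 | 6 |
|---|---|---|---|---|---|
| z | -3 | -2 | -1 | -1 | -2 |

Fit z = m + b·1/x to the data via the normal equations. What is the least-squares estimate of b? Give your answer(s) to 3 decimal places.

b = 1.665

Setting ∂/∂m … = 0 gives: 5·m + (-2/15)·b = -9;  (-2/15)·m + (27/50)·b = 17/15.
det = 5·(27/50) − (-2/15)² = 1207/450.
m = ((-9)·(27/50) − (-2/15)·(17/15))/(1207/450) = -2119/1207; b = (5·(17/15) − (-2/15)·(-9))/(1207/450) = 2010/1207.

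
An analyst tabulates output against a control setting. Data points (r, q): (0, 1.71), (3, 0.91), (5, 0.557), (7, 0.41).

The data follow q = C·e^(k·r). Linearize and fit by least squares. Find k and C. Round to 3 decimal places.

k = -0.208, C = 1.686

Linearized form: ln q = k·r + ln C. From the 4 transformed points,
Sums: Σr = 15.0000, Σ(r)² = 83.0000, Σln q = -1.0346, Σr·ln q = -9.4501.
Normal system: [[83.0000, 15.0000]; [15.0000, 4]]·[k, ln C]ᵀ = [-9.4501, -1.0346]ᵀ.
Slope k = (n·Σr·ln q − Σr·Σln q)/(n·Σ(r)² − (Σr)²) = (4·-9.4501 − 15.0000·-1.0346)/107.0000 = -0.20824; ln C = (Σln q − k·Σr)/n = 0.52223, so C = exp(0.52223) = 1.68579.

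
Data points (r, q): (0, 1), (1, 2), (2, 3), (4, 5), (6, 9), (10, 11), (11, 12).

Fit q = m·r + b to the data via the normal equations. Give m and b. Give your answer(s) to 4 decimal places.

From the data, Σr·r = 278, Σr = 34, Σ1 = 7.
And Σr·q = 324, Σq = 43.
Δ = 278·7 − 34² = 790.
m = (324·7 − 34·43)/790 = 403/395; b = (278·43 − 34·324)/790 = 469/395.

m = 1.0203, b = 1.1873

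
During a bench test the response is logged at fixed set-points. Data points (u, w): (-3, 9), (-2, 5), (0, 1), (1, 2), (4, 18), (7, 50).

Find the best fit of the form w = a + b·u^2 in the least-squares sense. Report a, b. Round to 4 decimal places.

a = 0.9463, b = 1.0041

Normal-equation sums: Σ1 = 6, Σu^2 = 79, Σu^2·u^2 = 2755.
For Aᵀw: Σw = 85, Σu^2·w = 2841.
AᵀA·[a, b]ᵀ = Aᵀw becomes [[6, 79]; [79, 2755]]·[a, b]ᵀ = [85, 2841]ᵀ.
Determinant 6·2755 − 79² = 10289.
a = (85·2755 − 79·2841)/10289 = 9736/10289; b = (6·2841 − 79·85)/10289 = 10331/10289.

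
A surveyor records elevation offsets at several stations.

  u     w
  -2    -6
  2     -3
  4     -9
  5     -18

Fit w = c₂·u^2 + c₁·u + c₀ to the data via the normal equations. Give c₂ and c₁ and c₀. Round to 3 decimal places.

c₂ = -0.847, c₁ = 0.963, c₀ = -0.794

From the data, Σu^2·u^2 = 913, Σu^2·u = 189, Σu^2 = 49, Σu·u = 49, Σu = 9, Σ1 = 4.
For Aᵀw: Σu^2·w = -630, Σu·w = -120, Σw = -36.
Inverting the 3×3 Gram matrix, [c₂, c₁, c₀]ᵀ = [-105/124, 597/620, -123/155]ᵀ.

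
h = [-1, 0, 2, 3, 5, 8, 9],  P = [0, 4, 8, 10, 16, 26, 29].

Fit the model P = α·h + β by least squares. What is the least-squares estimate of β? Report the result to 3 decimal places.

β = 2.683

Forming XᵀX = [[184, 26]; [26, 7]] and XᵀP = [595, 93]ᵀ gives XᵀX·[α, β]ᵀ = XᵀP.
Eliminating β: 7·(row 1) − 26·(row 2) gives 612·α = 7·595 − 26·93 = 1747, so α = 1747/612.
Then β = (93 − 26·(1747/612))/7 = 821/306.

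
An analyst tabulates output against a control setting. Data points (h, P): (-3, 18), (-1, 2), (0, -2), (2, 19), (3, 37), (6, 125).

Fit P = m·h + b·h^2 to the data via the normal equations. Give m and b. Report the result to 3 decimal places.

m = 3.007, b = 2.985

The normal equations are: 59·m + 223·b = 843;  223·m + 1475·b = 5073.
(Σh·h = 59, Σh·h^2 = 223, Σh^2·h^2 = 1475, Σh·P = 843, Σh^2·P = 5073.)
Eliminating b: 1475·(row 1) − 223·(row 2) gives 37296·m = 1475·843 − 223·5073 = 112146, so m = 18691/6216.
Then b = (5073 − 223·(18691/6216))/1475 = 18553/6216.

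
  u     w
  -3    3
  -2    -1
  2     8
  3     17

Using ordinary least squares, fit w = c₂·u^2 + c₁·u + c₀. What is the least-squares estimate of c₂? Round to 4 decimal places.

With design matrix M, MᵀM = [[194, 0, 26]; [0, 26, 0]; [26, 0, 4]] and Mᵀw = [208, 60, 27]ᵀ.
Inverting the 3×3 Gram matrix, [c₂, c₁, c₀]ᵀ = [13/10, 30/13, -17/10]ᵀ.

c₂ = 1.3000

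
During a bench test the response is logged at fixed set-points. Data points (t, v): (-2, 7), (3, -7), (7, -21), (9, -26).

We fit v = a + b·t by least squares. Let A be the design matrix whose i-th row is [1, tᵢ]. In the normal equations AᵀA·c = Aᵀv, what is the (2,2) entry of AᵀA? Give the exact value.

143

Row 2 ↔ basis t, column 2 ↔ basis t, so (AᵀA)_{2,2} = Σᵢ (t)·(t) = (-2)·(-2) + (3)·(3) + (7)·(7) + (9)·(9) = 143.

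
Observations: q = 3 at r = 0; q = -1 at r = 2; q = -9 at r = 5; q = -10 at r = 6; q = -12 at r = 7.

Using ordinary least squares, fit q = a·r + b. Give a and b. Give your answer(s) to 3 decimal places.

a = -2.206, b = 3.024

Compute the Gram sums: Σr·r = 114, Σr = 20, Σ1 = 5.
And Σr·q = -191, Σq = -29.
So AᵀA·[a, b]ᵀ = Aᵀq: [[114, 20]; [20, 5]]·[a, b]ᵀ = [-191, -29]ᵀ.
Determinant 114·5 − 20² = 170.
a = ((-191)·5 − 20·(-29))/170 = -75/34; b = (114·(-29) − 20·(-191))/170 = 257/85.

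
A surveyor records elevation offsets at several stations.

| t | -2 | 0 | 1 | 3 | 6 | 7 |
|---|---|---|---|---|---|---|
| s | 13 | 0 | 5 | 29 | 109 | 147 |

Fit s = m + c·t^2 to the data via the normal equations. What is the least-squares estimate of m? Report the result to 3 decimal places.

m = 1.298

From the data, Σ1 = 6, Σt^2 = 99, Σt^2·t^2 = 3795.
Moment sums: Σs = 303, Σt^2·s = 11445.
Δ = 6·3795 − 99² = 12969.
m = (303·3795 − 99·11445)/12969 = 170/131; c = (6·11445 − 99·303)/12969 = 4297/1441.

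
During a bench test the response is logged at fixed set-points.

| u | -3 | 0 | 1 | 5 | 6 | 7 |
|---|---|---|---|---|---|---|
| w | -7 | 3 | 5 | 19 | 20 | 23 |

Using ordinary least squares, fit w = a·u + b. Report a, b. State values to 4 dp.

a = 3.0259, b = 2.4310

The normal equations are: 120·a + 16·b = 402;  16·a + 6·b = 63.
Eliminating b: 6·(row 1) − 16·(row 2) gives 464·a = 6·402 − 16·63 = 1404, so a = 351/116.
Then b = (63 − 16·(351/116))/6 = 141/58.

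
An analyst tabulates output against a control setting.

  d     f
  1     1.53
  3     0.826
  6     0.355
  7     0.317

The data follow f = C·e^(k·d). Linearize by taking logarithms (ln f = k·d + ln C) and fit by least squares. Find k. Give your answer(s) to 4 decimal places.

Linearized form: ln f = k·d + ln C. From the 4 transformed points,
AᵀA = [[95.0000, 17.0000]; [17.0000, 4]], rhs = [-14.4040, -1.9504]ᵀ  (here Σd = 17.0000, Σ(d)² = 95.0000, Σln f = -1.9504, Σd·ln f = -14.4040).
Slope k = (n·Σd·ln f − Σd·Σln f)/(n·Σ(d)² − (Σd)²) = (4·-14.4040 − 17.0000·-1.9504)/91.0000 = -0.26879; ln C = (Σln f − k·Σd)/n = 0.65474.

k = -0.2688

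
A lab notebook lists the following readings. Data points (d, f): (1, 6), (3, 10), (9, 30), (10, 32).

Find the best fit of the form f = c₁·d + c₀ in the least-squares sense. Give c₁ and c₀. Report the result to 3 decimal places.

c₁ = 3.021, c₀ = 2.128

Forming AᵀA = [[191, 23]; [23, 4]] and Aᵀf = [626, 78]ᵀ gives AᵀA·[c₁, c₀]ᵀ = Aᵀf.
Eliminating c₀: 4·(row 1) − 23·(row 2) gives 235·c₁ = 4·626 − 23·78 = 710, so c₁ = 142/47.
Then c₀ = (78 − 23·(142/47))/4 = 100/47.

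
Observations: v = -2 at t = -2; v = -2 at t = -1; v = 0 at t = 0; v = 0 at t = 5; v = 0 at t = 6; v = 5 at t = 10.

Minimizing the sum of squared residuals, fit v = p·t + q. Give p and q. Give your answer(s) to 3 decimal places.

p = 0.473, q = -1.253

Forming MᵀM = [[166, 18]; [18, 6]] and Mᵀv = [56, 1]ᵀ gives MᵀM·[p, q]ᵀ = Mᵀv.
Δ = 166·6 − 18² = 672.
p = (56·6 − 18·1)/672 = 53/112; q = (166·1 − 18·56)/672 = -421/336.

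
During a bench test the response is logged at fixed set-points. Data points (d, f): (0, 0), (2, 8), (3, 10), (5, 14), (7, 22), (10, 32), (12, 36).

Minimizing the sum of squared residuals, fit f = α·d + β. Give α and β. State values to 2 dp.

Forming MᵀM = [[331, 39]; [39, 7]] and Mᵀf = [1022, 122]ᵀ gives MᵀM·[α, β]ᵀ = Mᵀf.
Determinant 331·7 − 39² = 796.
α = (1022·7 − 39·122)/796 = 599/199; β = (331·122 − 39·1022)/796 = 131/199.

α = 3.01, β = 0.66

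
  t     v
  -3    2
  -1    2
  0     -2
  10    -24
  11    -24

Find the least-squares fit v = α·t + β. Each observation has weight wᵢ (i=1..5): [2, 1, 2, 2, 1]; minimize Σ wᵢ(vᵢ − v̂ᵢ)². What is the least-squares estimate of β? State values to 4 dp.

β = -2.6157

The normal equations are: 340·α + 24·β = -758;  24·α + 8·β = -70.
det = 340·8 − 24² = 2144.
α = ((-758)·8 − 24·(-70))/2144 = -137/67; β = (340·(-70) − 24·(-758))/2144 = -701/268.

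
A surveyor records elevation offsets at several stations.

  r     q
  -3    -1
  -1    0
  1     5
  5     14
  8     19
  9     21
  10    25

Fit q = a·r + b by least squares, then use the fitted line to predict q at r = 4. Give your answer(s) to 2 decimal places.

q̂ = 11.57

Normal-equation sums: Σr·r = 281, Σr = 29, Σ1 = 7.
Right-hand side: Σr·q = 669, Σq = 83.
Normal equations: [[281, 29]; [29, 7]]·[a, b]ᵀ = [669, 83]ᵀ.
Determinant 281·7 − 29² = 1126.
a = (669·7 − 29·83)/1126 = 1138/563; b = (281·83 − 29·669)/1126 = 1961/563.
At r = 4: q̂ = (1138/563)·(4) + (1961/563)·(1) = 6513/563.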